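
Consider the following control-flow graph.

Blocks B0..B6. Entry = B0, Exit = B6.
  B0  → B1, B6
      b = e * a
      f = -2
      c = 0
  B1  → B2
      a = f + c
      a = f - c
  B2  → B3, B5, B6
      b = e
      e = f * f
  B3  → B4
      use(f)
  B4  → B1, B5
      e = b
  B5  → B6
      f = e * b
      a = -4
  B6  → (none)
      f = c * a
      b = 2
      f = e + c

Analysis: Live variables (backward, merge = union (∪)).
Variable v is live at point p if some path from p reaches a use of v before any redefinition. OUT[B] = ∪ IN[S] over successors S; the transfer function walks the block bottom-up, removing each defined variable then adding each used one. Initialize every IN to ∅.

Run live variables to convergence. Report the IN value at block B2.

Answer: {a, c, e, f}

Working:
Per-block solution:
  B0: | IN={a, e} | OUT={a, c, e, f}
  B1: | IN={c, e, f} | OUT={a, c, e, f}
  B2: | IN={a, c, e, f} | OUT={a, b, c, e, f}
  B3: | IN={b, c, f} | OUT={b, c, f}
  B4: | IN={b, c, f} | OUT={b, c, e, f}
  B5: | IN={b, c, e} | OUT={a, c, e}
  B6: | IN={a, c, e} | OUT={}

Merge at B2: OUT[B2] = IN[B3] ⊔ IN[B5] ⊔ IN[B6] = {a, b, c, e, f}
Applying B2's transfer function to that OUT value gives IN[B2] (row B2 above).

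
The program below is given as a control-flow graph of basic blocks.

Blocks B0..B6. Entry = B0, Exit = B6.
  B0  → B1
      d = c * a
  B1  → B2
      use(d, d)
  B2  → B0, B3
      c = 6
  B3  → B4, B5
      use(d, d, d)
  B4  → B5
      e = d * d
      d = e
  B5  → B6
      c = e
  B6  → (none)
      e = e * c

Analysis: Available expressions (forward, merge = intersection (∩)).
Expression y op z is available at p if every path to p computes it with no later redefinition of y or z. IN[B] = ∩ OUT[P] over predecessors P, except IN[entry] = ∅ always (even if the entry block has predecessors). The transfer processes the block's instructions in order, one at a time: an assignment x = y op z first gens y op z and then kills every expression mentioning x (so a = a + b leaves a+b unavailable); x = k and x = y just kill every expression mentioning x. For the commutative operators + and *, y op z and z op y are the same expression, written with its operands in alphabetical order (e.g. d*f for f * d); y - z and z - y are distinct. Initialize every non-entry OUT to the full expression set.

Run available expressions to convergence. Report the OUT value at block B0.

Per-block solution:
  B0:   IN={}   OUT={a*c}
  B1:   IN={a*c}   OUT={a*c}
  B2:   IN={a*c}   OUT={}
  B3:   IN={}   OUT={}
  B4:   IN={}   OUT={}
  B5:   IN={}   OUT={}
  B6:   IN={}   OUT={}

Merge at B0 (entry node, so the boundary value {} is joined with the incoming edge(s)): IN[B0] = {} ∩ OUT[B2] = {}
Applying B0's transfer function to that IN value gives OUT[B0] (row B0 above).

Answer: {a*c}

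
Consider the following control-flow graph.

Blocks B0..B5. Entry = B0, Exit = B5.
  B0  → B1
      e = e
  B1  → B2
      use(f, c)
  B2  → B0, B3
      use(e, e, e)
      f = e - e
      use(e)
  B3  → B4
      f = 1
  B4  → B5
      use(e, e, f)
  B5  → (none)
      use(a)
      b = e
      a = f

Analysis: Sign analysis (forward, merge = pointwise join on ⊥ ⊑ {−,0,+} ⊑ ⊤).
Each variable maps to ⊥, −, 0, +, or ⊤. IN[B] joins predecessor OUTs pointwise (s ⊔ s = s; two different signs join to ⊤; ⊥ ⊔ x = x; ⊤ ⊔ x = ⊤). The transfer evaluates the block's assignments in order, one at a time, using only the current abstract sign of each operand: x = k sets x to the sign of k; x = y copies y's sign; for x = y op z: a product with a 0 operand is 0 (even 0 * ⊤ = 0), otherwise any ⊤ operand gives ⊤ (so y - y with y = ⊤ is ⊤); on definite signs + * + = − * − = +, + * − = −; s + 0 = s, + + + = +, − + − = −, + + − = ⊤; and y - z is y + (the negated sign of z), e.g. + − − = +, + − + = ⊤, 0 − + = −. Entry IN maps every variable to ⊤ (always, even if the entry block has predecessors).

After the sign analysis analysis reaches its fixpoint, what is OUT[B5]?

Per-block solution:
  B0:   IN=(all ⊤)   OUT=(all ⊤)
  B1:   IN=(all ⊤)   OUT=(all ⊤)
  B2:   IN=(all ⊤)   OUT=(all ⊤)
  B3:   IN=(all ⊤)   OUT={f:+; rest ⊤}
  B4:   IN={f:+; rest ⊤}   OUT={f:+; rest ⊤}
  B5:   IN={f:+; rest ⊤}   OUT={a:+, f:+; rest ⊤}

Merge at B5: IN[B5] = OUT[B4] = {a: ⊤, b: ⊤, c: ⊤, d: ⊤, e: ⊤, f: +}
Applying B5's transfer function to that IN value gives OUT[B5] (row B5 above).

Answer: {a: +, b: ⊤, c: ⊤, d: ⊤, e: ⊤, f: +}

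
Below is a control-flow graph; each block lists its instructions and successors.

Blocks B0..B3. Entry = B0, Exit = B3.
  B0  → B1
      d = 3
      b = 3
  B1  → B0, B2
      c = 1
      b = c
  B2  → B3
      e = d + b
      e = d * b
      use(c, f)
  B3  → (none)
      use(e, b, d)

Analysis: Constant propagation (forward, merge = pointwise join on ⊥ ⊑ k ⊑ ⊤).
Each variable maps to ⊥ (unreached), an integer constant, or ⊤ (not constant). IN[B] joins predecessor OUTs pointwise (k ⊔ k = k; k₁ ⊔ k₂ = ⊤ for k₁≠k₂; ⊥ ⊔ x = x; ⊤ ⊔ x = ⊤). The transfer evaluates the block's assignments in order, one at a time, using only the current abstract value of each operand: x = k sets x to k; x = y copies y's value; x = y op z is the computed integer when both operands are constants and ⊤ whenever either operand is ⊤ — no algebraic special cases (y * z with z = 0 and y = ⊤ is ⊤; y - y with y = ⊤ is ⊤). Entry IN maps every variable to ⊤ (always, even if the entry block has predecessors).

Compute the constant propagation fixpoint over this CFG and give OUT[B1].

Answer: {a: ⊤, b: 1, c: 1, d: 3, e: ⊤, f: ⊤}

Derivation:
Converged values:
  B0: | IN=(all ⊤) | OUT={b:3, d:3; rest ⊤}
  B1: | IN={b:3, d:3; rest ⊤} | OUT={b:1, c:1, d:3; rest ⊤}
  B2: | IN={b:1, c:1, d:3; rest ⊤} | OUT={b:1, c:1, d:3, e:3; rest ⊤}
  B3: | IN={b:1, c:1, d:3, e:3; rest ⊤} | OUT={b:1, c:1, d:3, e:3; rest ⊤}

Merge at B1: IN[B1] = OUT[B0] = {a: ⊤, b: 3, c: ⊤, d: 3, e: ⊤, f: ⊤}
Applying B1's transfer function to that IN value gives OUT[B1] (row B1 above).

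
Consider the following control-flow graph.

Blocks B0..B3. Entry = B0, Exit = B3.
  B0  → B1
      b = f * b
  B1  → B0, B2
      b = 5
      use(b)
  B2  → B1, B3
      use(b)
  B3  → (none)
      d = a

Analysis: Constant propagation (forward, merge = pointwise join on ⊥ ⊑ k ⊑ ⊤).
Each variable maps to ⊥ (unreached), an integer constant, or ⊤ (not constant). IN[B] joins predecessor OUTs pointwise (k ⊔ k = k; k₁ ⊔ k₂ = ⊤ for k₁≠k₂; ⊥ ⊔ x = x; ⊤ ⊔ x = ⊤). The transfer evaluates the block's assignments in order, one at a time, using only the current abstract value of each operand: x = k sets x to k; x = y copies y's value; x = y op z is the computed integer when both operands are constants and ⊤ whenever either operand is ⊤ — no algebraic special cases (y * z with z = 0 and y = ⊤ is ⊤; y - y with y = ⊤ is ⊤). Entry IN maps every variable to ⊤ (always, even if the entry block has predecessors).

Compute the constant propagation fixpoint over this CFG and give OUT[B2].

Answer: {a: ⊤, b: 5, c: ⊤, d: ⊤, e: ⊤, f: ⊤}

Derivation:
Converged values:
  B0: | IN=(all ⊤) | OUT=(all ⊤)
  B1: | IN=(all ⊤) | OUT={b:5; rest ⊤}
  B2: | IN={b:5; rest ⊤} | OUT={b:5; rest ⊤}
  B3: | IN={b:5; rest ⊤} | OUT={b:5; rest ⊤}

Merge at B2: IN[B2] = OUT[B1] = {a: ⊤, b: 5, c: ⊤, d: ⊤, e: ⊤, f: ⊤}
Applying B2's transfer function to that IN value gives OUT[B2] (row B2 above).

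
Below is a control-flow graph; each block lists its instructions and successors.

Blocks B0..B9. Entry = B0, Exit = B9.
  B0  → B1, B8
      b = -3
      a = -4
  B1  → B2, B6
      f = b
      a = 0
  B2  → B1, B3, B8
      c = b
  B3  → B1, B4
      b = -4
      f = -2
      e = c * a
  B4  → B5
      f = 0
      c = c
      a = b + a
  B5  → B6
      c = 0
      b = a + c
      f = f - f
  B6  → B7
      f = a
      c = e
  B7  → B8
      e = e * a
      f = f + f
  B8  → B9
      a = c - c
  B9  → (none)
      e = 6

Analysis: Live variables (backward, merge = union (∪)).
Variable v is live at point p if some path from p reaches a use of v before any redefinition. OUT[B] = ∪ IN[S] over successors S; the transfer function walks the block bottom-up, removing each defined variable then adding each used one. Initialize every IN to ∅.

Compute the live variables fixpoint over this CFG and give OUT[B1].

Converged values:
  B0: | IN={c, e} | OUT={b, c, e}
  B1: | IN={b, e} | OUT={a, b, e}
  B2: | IN={a, b, e} | OUT={a, b, c, e}
  B3: | IN={a, c} | OUT={a, b, c, e}
  B4: | IN={a, b, c, e} | OUT={a, e, f}
  B5: | IN={a, e, f} | OUT={a, e}
  B6: | IN={a, e} | OUT={a, c, e, f}
  B7: | IN={a, c, e, f} | OUT={c}
  B8: | IN={c} | OUT={}
  B9: | IN={} | OUT={}

Merge at B1: OUT[B1] = IN[B2] ⊔ IN[B6] = {a, b, e}

Answer: {a, b, e}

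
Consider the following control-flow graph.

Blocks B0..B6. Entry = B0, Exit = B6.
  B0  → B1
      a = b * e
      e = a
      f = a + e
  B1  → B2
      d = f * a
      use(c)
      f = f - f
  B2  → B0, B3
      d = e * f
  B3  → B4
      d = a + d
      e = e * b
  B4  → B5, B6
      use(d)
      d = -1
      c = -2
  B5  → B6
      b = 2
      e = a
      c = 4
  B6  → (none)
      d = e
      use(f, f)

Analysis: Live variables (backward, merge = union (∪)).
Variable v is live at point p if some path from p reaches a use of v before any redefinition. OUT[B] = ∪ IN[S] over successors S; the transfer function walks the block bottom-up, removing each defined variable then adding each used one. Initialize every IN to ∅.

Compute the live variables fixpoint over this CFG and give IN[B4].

Answer: {a, d, e, f}

Working:
Per-block solution:
  B0: | IN={b, c, e} | OUT={a, b, c, e, f}
  B1: | IN={a, b, c, e, f} | OUT={a, b, c, e, f}
  B2: | IN={a, b, c, e, f} | OUT={a, b, c, d, e, f}
  B3: | IN={a, b, d, e, f} | OUT={a, d, e, f}
  B4: | IN={a, d, e, f} | OUT={a, e, f}
  B5: | IN={a, f} | OUT={e, f}
  B6: | IN={e, f} | OUT={}

Merge at B4: OUT[B4] = IN[B5] ⊔ IN[B6] = {a, e, f}
Applying B4's transfer function to that OUT value gives IN[B4] (row B4 above).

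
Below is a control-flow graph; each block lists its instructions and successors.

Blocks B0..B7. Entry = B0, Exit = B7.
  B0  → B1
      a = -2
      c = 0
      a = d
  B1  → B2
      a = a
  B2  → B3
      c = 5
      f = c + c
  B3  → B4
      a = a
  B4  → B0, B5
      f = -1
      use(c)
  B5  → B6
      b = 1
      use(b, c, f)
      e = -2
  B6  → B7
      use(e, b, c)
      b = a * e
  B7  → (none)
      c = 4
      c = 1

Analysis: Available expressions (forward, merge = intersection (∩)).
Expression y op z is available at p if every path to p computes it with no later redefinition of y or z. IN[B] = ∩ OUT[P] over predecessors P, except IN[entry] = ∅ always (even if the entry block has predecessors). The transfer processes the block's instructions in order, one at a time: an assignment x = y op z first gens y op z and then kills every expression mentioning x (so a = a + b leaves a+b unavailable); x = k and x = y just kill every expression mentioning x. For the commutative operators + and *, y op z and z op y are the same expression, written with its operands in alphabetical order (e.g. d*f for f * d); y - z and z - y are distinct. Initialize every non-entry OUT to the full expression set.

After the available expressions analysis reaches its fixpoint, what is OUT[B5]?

Fixpoint table:
  B0:  IN={}  OUT={}
  B1:  IN={}  OUT={}
  B2:  IN={}  OUT={c+c}
  B3:  IN={c+c}  OUT={c+c}
  B4:  IN={c+c}  OUT={c+c}
  B5:  IN={c+c}  OUT={c+c}
  B6:  IN={c+c}  OUT={a*e, c+c}
  B7:  IN={a*e, c+c}  OUT={a*e}

Merge at B5: IN[B5] = OUT[B4] = {c+c}
Applying B5's transfer function to that IN value gives OUT[B5] (row B5 above).

Answer: {c+c}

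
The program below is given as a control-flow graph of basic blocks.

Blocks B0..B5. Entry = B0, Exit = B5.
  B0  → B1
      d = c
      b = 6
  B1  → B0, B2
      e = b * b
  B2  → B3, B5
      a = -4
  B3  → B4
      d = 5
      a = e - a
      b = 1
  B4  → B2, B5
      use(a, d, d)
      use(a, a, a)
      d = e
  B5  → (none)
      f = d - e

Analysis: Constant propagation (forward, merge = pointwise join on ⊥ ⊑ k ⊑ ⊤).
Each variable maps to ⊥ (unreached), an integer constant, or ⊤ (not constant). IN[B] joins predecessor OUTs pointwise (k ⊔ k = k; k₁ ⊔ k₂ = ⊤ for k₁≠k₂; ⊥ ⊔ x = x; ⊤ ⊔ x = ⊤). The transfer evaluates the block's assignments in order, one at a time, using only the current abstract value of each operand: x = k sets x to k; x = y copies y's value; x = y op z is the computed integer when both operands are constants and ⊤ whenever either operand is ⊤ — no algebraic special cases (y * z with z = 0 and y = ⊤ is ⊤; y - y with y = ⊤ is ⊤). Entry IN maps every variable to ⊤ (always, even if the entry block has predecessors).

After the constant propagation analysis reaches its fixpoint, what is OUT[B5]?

Answer: {a: ⊤, b: ⊤, c: ⊤, d: ⊤, e: 36, f: ⊤}

Trace:
Converged values:
  B0: | IN=(all ⊤) | OUT={b:6; rest ⊤}
  B1: | IN={b:6; rest ⊤} | OUT={b:6, e:36; rest ⊤}
  B2: | IN={e:36; rest ⊤} | OUT={a:-4, e:36; rest ⊤}
  B3: | IN={a:-4, e:36; rest ⊤} | OUT={a:40, b:1, d:5, e:36; rest ⊤}
  B4: | IN={a:40, b:1, d:5, e:36; rest ⊤} | OUT={a:40, b:1, d:36, e:36; rest ⊤}
  B5: | IN={e:36; rest ⊤} | OUT={e:36; rest ⊤}

Merge at B5: IN[B5] = OUT[B2] ⊔ OUT[B4] = {a: ⊤, b: ⊤, c: ⊤, d: ⊤, e: 36, f: ⊤}
Applying B5's transfer function to that IN value gives OUT[B5] (row B5 above).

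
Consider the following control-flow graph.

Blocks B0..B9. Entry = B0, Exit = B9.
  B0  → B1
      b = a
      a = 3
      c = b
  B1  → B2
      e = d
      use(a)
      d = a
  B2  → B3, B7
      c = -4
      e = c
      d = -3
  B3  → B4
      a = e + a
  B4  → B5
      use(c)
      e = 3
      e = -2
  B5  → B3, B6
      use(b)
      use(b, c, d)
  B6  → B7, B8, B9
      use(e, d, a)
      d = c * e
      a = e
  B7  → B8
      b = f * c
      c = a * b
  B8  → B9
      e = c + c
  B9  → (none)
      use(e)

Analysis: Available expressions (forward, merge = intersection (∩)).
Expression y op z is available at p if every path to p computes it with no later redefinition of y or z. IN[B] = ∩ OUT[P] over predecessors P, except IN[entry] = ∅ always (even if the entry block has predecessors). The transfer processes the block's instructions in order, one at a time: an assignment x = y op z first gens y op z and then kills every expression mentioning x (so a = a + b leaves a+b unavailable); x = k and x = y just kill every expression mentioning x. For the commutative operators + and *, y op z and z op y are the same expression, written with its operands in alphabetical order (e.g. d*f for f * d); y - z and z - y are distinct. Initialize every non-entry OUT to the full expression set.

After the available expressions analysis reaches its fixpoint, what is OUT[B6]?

Answer: {c*e}

Trace:
Per-block solution:
  B0:  IN={}  OUT={}
  B1:  IN={}  OUT={}
  B2:  IN={}  OUT={}
  B3:  IN={}  OUT={}
  B4:  IN={}  OUT={}
  B5:  IN={}  OUT={}
  B6:  IN={}  OUT={c*e}
  B7:  IN={}  OUT={a*b}
  B8:  IN={}  OUT={c+c}
  B9:  IN={}  OUT={}

Merge at B6: IN[B6] = OUT[B5] = {}
Applying B6's transfer function to that IN value gives OUT[B6] (row B6 above).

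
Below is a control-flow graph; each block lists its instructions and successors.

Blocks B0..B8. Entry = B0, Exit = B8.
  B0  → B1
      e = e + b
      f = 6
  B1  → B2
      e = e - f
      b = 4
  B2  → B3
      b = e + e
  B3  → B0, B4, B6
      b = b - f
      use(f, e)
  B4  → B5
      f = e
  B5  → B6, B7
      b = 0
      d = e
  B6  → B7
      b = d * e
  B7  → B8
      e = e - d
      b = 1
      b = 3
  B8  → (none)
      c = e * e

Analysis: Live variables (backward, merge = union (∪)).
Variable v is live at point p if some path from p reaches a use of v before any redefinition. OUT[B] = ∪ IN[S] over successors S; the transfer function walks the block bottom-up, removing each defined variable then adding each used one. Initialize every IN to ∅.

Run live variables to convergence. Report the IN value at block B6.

Converged values:
  B0: | IN={b, d, e} | OUT={d, e, f}
  B1: | IN={d, e, f} | OUT={d, e, f}
  B2: | IN={d, e, f} | OUT={b, d, e, f}
  B3: | IN={b, d, e, f} | OUT={b, d, e}
  B4: | IN={e} | OUT={e}
  B5: | IN={e} | OUT={d, e}
  B6: | IN={d, e} | OUT={d, e}
  B7: | IN={d, e} | OUT={e}
  B8: | IN={e} | OUT={}

Merge at B6: OUT[B6] = IN[B7] = {d, e}
Applying B6's transfer function to that OUT value gives IN[B6] (row B6 above).

Answer: {d, e}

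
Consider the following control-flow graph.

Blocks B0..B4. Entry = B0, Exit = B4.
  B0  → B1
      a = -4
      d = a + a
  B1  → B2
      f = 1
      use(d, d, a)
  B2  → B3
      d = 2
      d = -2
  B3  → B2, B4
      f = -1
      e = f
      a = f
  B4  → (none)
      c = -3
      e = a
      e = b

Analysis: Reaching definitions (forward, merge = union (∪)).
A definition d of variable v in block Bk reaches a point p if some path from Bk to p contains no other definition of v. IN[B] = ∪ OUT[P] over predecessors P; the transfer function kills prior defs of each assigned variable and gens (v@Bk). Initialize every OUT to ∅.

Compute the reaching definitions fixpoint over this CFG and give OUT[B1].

Answer: {a@B0, d@B0, f@B1}

Derivation:
Fixpoint table:
  B0: | IN={} | OUT={a@B0, d@B0}
  B1: | IN={a@B0, d@B0} | OUT={a@B0, d@B0, f@B1}
  B2: | IN={a@B0, a@B3, d@B0, d@B2, e@B3, f@B1, f@B3} | OUT={a@B0, a@B3, d@B2, e@B3, f@B1, f@B3}
  B3: | IN={a@B0, a@B3, d@B2, e@B3, f@B1, f@B3} | OUT={a@B3, d@B2, e@B3, f@B3}
  B4: | IN={a@B3, d@B2, e@B3, f@B3} | OUT={a@B3, c@B4, d@B2, e@B4, f@B3}

Merge at B1: IN[B1] = OUT[B0] = {a@B0, d@B0}
Applying B1's transfer function to that IN value gives OUT[B1] (row B1 above).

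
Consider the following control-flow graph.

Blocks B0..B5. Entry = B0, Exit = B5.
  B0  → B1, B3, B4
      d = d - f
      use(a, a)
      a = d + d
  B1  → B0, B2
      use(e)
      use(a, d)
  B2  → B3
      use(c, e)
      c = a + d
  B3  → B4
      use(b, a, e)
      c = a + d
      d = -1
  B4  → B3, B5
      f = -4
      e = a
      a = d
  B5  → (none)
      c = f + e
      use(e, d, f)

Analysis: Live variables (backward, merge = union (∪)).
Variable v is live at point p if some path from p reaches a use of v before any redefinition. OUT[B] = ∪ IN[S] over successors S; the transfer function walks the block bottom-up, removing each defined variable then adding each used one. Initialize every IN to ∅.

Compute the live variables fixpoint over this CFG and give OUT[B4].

Answer: {a, b, d, e, f}

Trace:
Converged values:
  B0:  IN={a, b, c, d, e, f}  OUT={a, b, c, d, e, f}
  B1:  IN={a, b, c, d, e, f}  OUT={a, b, c, d, e, f}
  B2:  IN={a, b, c, d, e}  OUT={a, b, d, e}
  B3:  IN={a, b, d, e}  OUT={a, b, d}
  B4:  IN={a, b, d}  OUT={a, b, d, e, f}
  B5:  IN={d, e, f}  OUT={}

Merge at B4: OUT[B4] = IN[B3] ⊔ IN[B5] = {a, b, d, e, f}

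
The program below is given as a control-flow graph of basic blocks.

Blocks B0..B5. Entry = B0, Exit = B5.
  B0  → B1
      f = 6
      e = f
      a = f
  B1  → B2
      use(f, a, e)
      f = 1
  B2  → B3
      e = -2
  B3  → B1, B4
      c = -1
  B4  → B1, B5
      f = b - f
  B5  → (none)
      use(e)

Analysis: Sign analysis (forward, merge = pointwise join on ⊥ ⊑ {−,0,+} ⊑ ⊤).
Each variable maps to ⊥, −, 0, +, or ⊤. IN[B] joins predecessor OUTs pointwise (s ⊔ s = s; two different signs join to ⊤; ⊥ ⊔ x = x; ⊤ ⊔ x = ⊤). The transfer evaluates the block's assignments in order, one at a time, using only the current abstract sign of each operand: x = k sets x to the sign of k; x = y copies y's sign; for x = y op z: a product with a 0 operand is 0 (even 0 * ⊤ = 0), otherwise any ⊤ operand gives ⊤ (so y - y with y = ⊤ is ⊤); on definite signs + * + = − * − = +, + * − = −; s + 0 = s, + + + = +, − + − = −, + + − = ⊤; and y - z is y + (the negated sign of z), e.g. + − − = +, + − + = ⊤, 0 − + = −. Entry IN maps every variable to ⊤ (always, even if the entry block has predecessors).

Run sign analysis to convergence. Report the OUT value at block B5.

Answer: {a: +, b: ⊤, c: -, d: ⊤, e: -, f: ⊤}

Working:
Per-block solution:
  B0:  IN=(all ⊤)  OUT={a:+, e:+, f:+; rest ⊤}
  B1:  IN={a:+; rest ⊤}  OUT={a:+, f:+; rest ⊤}
  B2:  IN={a:+, f:+; rest ⊤}  OUT={a:+, e:-, f:+; rest ⊤}
  B3:  IN={a:+, e:-, f:+; rest ⊤}  OUT={a:+, c:-, e:-, f:+; rest ⊤}
  B4:  IN={a:+, c:-, e:-, f:+; rest ⊤}  OUT={a:+, c:-, e:-; rest ⊤}
  B5:  IN={a:+, c:-, e:-; rest ⊤}  OUT={a:+, c:-, e:-; rest ⊤}

Merge at B5: IN[B5] = OUT[B4] = {a: +, b: ⊤, c: -, d: ⊤, e: -, f: ⊤}
Applying B5's transfer function to that IN value gives OUT[B5] (row B5 above).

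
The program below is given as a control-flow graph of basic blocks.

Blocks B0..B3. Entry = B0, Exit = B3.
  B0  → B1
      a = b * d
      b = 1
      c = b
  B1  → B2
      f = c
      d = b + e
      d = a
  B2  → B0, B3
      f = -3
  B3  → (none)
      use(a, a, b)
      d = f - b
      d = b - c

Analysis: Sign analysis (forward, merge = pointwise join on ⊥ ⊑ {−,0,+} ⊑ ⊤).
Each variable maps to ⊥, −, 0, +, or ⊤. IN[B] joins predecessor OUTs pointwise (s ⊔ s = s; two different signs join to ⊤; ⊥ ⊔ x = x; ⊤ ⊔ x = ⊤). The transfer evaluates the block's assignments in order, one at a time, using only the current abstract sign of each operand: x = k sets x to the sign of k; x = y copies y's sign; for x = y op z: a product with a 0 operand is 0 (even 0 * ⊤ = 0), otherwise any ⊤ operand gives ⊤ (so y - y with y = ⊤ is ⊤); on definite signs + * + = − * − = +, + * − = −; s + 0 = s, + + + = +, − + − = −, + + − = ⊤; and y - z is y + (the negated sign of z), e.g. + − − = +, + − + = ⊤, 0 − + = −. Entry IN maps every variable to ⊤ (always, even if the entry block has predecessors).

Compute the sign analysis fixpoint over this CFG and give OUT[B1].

Fixpoint table:
  B0:  IN=(all ⊤)  OUT={b:+, c:+; rest ⊤}
  B1:  IN={b:+, c:+; rest ⊤}  OUT={b:+, c:+, f:+; rest ⊤}
  B2:  IN={b:+, c:+, f:+; rest ⊤}  OUT={b:+, c:+, f:-; rest ⊤}
  B3:  IN={b:+, c:+, f:-; rest ⊤}  OUT={b:+, c:+, f:-; rest ⊤}

Merge at B1: IN[B1] = OUT[B0] = {a: ⊤, b: +, c: +, d: ⊤, e: ⊤, f: ⊤}
Applying B1's transfer function to that IN value gives OUT[B1] (row B1 above).

Answer: {a: ⊤, b: +, c: +, d: ⊤, e: ⊤, f: +}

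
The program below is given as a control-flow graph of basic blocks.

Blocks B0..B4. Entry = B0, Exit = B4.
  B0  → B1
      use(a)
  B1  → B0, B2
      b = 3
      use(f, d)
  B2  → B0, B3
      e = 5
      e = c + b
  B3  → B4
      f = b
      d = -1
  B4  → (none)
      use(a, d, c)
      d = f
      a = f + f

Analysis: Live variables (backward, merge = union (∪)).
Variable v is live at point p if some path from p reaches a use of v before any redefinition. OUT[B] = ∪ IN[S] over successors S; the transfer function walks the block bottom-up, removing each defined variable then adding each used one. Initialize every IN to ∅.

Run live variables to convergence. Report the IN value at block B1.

Per-block solution:
  B0:   IN={a, c, d, f}   OUT={a, c, d, f}
  B1:   IN={a, c, d, f}   OUT={a, b, c, d, f}
  B2:   IN={a, b, c, d, f}   OUT={a, b, c, d, f}
  B3:   IN={a, b, c}   OUT={a, c, d, f}
  B4:   IN={a, c, d, f}   OUT={}

Merge at B1: OUT[B1] = IN[B0] ⊔ IN[B2] = {a, b, c, d, f}
Applying B1's transfer function to that OUT value gives IN[B1] (row B1 above).

Answer: {a, c, d, f}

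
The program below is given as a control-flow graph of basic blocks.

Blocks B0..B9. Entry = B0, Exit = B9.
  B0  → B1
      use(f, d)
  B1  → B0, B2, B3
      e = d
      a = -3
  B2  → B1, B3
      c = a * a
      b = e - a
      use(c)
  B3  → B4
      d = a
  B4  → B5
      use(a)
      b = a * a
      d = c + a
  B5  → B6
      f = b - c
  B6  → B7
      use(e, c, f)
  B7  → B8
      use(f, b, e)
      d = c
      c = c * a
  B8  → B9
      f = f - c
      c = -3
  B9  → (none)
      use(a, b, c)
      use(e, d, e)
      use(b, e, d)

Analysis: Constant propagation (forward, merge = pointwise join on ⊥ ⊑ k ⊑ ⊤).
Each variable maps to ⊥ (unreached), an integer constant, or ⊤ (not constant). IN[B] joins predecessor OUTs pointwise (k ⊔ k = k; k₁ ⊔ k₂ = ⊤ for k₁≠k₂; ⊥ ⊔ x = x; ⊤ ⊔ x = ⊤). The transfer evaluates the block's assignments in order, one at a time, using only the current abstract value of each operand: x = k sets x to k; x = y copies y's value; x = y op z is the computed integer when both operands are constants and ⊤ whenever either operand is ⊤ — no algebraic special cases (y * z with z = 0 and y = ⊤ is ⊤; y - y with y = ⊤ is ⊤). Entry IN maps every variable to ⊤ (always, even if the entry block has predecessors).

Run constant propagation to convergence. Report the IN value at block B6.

Answer: {a: -3, b: 9, c: ⊤, d: ⊤, e: ⊤, f: ⊤}

Derivation:
Per-block solution:
  B0: | IN=(all ⊤) | OUT=(all ⊤)
  B1: | IN=(all ⊤) | OUT={a:-3; rest ⊤}
  B2: | IN={a:-3; rest ⊤} | OUT={a:-3, c:9; rest ⊤}
  B3: | IN={a:-3; rest ⊤} | OUT={a:-3, d:-3; rest ⊤}
  B4: | IN={a:-3, d:-3; rest ⊤} | OUT={a:-3, b:9; rest ⊤}
  B5: | IN={a:-3, b:9; rest ⊤} | OUT={a:-3, b:9; rest ⊤}
  B6: | IN={a:-3, b:9; rest ⊤} | OUT={a:-3, b:9; rest ⊤}
  B7: | IN={a:-3, b:9; rest ⊤} | OUT={a:-3, b:9; rest ⊤}
  B8: | IN={a:-3, b:9; rest ⊤} | OUT={a:-3, b:9, c:-3; rest ⊤}
  B9: | IN={a:-3, b:9, c:-3; rest ⊤} | OUT={a:-3, b:9, c:-3; rest ⊤}

Merge at B6: IN[B6] = OUT[B5] = {a: -3, b: 9, c: ⊤, d: ⊤, e: ⊤, f: ⊤}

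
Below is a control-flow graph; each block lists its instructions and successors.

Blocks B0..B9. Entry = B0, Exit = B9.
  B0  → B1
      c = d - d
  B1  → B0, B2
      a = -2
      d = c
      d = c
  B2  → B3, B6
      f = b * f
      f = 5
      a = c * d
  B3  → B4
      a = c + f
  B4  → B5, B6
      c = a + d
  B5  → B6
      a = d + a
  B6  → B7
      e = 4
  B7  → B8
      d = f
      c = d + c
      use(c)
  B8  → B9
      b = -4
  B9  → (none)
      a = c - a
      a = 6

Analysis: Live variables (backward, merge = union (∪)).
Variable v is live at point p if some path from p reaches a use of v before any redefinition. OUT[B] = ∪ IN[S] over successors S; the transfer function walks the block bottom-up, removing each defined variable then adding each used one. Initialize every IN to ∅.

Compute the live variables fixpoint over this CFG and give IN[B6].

Answer: {a, c, f}

Trace:
Fixpoint table:
  B0: | IN={b, d, f} | OUT={b, c, f}
  B1: | IN={b, c, f} | OUT={b, c, d, f}
  B2: | IN={b, c, d, f} | OUT={a, c, d, f}
  B3: | IN={c, d, f} | OUT={a, d, f}
  B4: | IN={a, d, f} | OUT={a, c, d, f}
  B5: | IN={a, c, d, f} | OUT={a, c, f}
  B6: | IN={a, c, f} | OUT={a, c, f}
  B7: | IN={a, c, f} | OUT={a, c}
  B8: | IN={a, c} | OUT={a, c}
  B9: | IN={a, c} | OUT={}

Merge at B6: OUT[B6] = IN[B7] = {a, c, f}
Applying B6's transfer function to that OUT value gives IN[B6] (row B6 above).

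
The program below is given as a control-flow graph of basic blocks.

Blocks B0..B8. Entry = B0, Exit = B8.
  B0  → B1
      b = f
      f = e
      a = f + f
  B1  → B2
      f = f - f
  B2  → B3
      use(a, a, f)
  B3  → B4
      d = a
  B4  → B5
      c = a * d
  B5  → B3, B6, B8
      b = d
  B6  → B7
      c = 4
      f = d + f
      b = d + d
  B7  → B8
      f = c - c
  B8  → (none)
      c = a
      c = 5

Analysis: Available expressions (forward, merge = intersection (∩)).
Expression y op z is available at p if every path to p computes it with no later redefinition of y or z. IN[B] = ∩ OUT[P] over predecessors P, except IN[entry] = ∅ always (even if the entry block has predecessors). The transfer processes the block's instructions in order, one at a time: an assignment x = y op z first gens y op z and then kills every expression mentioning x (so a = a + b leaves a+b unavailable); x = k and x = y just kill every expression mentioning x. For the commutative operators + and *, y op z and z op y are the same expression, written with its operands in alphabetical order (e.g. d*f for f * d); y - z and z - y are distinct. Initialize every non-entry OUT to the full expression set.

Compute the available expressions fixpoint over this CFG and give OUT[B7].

Answer: {a*d, c-c, d+d}

Working:
Converged values:
  B0:  IN={}  OUT={f+f}
  B1:  IN={f+f}  OUT={}
  B2:  IN={}  OUT={}
  B3:  IN={}  OUT={}
  B4:  IN={}  OUT={a*d}
  B5:  IN={a*d}  OUT={a*d}
  B6:  IN={a*d}  OUT={a*d, d+d}
  B7:  IN={a*d, d+d}  OUT={a*d, c-c, d+d}
  B8:  IN={a*d}  OUT={a*d}

Merge at B7: IN[B7] = OUT[B6] = {a*d, d+d}
Applying B7's transfer function to that IN value gives OUT[B7] (row B7 above).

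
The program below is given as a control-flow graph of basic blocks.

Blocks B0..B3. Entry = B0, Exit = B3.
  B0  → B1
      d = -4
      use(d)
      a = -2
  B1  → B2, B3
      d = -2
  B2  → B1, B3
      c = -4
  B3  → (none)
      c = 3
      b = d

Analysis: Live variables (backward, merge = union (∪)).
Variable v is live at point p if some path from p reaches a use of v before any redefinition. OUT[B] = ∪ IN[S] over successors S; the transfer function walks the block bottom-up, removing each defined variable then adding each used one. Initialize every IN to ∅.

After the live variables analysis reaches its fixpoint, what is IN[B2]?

Per-block solution:
  B0:   IN={}   OUT={}
  B1:   IN={}   OUT={d}
  B2:   IN={d}   OUT={d}
  B3:   IN={d}   OUT={}

Merge at B2: OUT[B2] = IN[B1] ⊔ IN[B3] = {d}
Applying B2's transfer function to that OUT value gives IN[B2] (row B2 above).

Answer: {d}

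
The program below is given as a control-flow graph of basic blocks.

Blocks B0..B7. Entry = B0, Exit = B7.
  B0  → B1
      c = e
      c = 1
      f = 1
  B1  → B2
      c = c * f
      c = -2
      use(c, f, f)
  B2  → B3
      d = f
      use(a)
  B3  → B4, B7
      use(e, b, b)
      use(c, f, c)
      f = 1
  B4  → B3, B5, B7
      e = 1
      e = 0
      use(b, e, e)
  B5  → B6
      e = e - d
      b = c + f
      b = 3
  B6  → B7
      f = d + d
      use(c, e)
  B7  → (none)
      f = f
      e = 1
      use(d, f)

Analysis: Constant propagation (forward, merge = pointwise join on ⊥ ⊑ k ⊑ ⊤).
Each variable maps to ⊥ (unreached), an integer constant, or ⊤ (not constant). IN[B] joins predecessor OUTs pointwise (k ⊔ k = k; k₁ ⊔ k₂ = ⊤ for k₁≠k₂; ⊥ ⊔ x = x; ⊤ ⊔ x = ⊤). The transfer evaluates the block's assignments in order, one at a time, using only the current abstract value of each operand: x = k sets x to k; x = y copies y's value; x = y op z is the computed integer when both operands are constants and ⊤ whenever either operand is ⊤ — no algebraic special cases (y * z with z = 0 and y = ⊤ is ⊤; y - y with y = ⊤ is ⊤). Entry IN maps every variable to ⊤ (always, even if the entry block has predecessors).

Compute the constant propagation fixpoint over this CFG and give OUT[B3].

Answer: {a: ⊤, b: ⊤, c: -2, d: 1, e: ⊤, f: 1}

Working:
Per-block solution:
  B0: | IN=(all ⊤) | OUT={c:1, f:1; rest ⊤}
  B1: | IN={c:1, f:1; rest ⊤} | OUT={c:-2, f:1; rest ⊤}
  B2: | IN={c:-2, f:1; rest ⊤} | OUT={c:-2, d:1, f:1; rest ⊤}
  B3: | IN={c:-2, d:1, f:1; rest ⊤} | OUT={c:-2, d:1, f:1; rest ⊤}
  B4: | IN={c:-2, d:1, f:1; rest ⊤} | OUT={c:-2, d:1, e:0, f:1; rest ⊤}
  B5: | IN={c:-2, d:1, e:0, f:1; rest ⊤} | OUT={b:3, c:-2, d:1, e:-1, f:1; rest ⊤}
  B6: | IN={b:3, c:-2, d:1, e:-1, f:1; rest ⊤} | OUT={b:3, c:-2, d:1, e:-1, f:2; rest ⊤}
  B7: | IN={c:-2, d:1; rest ⊤} | OUT={c:-2, d:1, e:1; rest ⊤}

Merge at B3: IN[B3] = OUT[B2] ⊔ OUT[B4] = {a: ⊤, b: ⊤, c: -2, d: 1, e: ⊤, f: 1}
Applying B3's transfer function to that IN value gives OUT[B3] (row B3 above).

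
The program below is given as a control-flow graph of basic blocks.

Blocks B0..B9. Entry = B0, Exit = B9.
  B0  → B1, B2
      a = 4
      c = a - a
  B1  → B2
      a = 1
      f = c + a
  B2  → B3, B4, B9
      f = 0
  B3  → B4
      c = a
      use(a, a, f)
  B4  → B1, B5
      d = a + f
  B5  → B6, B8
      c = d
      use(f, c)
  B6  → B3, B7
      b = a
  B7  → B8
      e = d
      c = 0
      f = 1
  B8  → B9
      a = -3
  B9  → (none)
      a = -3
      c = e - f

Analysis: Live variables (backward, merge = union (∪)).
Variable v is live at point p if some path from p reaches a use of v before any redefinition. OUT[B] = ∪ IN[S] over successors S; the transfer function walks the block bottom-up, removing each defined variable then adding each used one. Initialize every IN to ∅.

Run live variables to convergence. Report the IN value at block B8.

Fixpoint table:
  B0:  IN={e}  OUT={a, c, e}
  B1:  IN={c, e}  OUT={a, c, e}
  B2:  IN={a, c, e}  OUT={a, c, e, f}
  B3:  IN={a, e, f}  OUT={a, c, e, f}
  B4:  IN={a, c, e, f}  OUT={a, c, d, e, f}
  B5:  IN={a, d, e, f}  OUT={a, d, e, f}
  B6:  IN={a, d, e, f}  OUT={a, d, e, f}
  B7:  IN={d}  OUT={e, f}
  B8:  IN={e, f}  OUT={e, f}
  B9:  IN={e, f}  OUT={}

Merge at B8: OUT[B8] = IN[B9] = {e, f}
Applying B8's transfer function to that OUT value gives IN[B8] (row B8 above).

Answer: {e, f}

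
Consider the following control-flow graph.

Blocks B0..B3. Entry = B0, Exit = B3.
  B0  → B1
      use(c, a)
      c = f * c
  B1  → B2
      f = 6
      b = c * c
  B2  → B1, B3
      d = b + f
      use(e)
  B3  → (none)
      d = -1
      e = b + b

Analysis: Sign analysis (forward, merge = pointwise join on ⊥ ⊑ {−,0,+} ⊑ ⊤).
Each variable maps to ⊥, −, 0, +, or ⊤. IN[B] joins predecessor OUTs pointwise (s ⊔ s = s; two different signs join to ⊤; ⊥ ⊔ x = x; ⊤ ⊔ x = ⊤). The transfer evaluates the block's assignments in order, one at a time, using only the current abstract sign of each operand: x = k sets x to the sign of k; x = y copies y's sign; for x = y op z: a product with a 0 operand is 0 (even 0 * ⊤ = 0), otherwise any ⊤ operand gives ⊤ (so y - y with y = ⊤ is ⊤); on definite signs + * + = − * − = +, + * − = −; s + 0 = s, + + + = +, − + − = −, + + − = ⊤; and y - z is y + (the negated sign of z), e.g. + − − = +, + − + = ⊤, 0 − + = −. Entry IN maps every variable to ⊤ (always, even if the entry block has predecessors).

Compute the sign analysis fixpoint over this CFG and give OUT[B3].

Fixpoint table:
  B0:   IN=(all ⊤)   OUT=(all ⊤)
  B1:   IN=(all ⊤)   OUT={f:+; rest ⊤}
  B2:   IN={f:+; rest ⊤}   OUT={f:+; rest ⊤}
  B3:   IN={f:+; rest ⊤}   OUT={d:-, f:+; rest ⊤}

Merge at B3: IN[B3] = OUT[B2] = {a: ⊤, b: ⊤, c: ⊤, d: ⊤, e: ⊤, f: +}
Applying B3's transfer function to that IN value gives OUT[B3] (row B3 above).

Answer: {a: ⊤, b: ⊤, c: ⊤, d: -, e: ⊤, f: +}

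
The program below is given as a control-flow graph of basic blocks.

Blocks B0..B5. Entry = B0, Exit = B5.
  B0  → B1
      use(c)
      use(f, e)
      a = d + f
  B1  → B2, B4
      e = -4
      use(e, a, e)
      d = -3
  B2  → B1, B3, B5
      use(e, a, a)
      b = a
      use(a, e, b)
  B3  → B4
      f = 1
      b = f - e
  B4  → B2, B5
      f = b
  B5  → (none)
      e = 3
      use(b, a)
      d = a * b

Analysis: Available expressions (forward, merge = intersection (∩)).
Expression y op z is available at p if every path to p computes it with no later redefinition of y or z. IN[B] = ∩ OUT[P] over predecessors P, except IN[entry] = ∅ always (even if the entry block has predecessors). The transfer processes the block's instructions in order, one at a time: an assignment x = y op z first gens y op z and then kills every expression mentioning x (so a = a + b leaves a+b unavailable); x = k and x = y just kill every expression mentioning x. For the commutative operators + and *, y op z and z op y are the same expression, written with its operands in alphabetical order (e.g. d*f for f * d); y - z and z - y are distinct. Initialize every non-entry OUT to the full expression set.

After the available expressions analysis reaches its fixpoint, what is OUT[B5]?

Answer: {a*b}

Working:
Fixpoint table:
  B0:  IN={}  OUT={d+f}
  B1:  IN={}  OUT={}
  B2:  IN={}  OUT={}
  B3:  IN={}  OUT={f-e}
  B4:  IN={}  OUT={}
  B5:  IN={}  OUT={a*b}

Merge at B5: IN[B5] = OUT[B2] ∩ OUT[B4] = {}
Applying B5's transfer function to that IN value gives OUT[B5] (row B5 above).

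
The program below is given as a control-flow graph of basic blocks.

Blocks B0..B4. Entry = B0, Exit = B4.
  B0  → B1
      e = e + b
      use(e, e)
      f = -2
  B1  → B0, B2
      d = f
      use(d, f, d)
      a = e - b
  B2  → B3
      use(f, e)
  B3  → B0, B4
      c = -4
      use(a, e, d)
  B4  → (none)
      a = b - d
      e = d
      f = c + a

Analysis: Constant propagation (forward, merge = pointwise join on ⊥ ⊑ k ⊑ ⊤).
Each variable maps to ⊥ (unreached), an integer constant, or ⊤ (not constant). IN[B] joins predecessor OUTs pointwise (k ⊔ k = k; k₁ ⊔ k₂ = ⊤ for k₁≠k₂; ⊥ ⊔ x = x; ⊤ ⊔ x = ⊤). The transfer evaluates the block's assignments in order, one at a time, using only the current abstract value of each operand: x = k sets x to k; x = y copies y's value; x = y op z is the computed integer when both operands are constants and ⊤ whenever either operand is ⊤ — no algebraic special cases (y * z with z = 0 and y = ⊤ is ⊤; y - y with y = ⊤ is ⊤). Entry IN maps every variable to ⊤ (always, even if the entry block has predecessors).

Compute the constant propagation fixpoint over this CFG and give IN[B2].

Answer: {a: ⊤, b: ⊤, c: ⊤, d: -2, e: ⊤, f: -2}

Derivation:
Converged values:
  B0:   IN=(all ⊤)   OUT={f:-2; rest ⊤}
  B1:   IN={f:-2; rest ⊤}   OUT={d:-2, f:-2; rest ⊤}
  B2:   IN={d:-2, f:-2; rest ⊤}   OUT={d:-2, f:-2; rest ⊤}
  B3:   IN={d:-2, f:-2; rest ⊤}   OUT={c:-4, d:-2, f:-2; rest ⊤}
  B4:   IN={c:-4, d:-2, f:-2; rest ⊤}   OUT={c:-4, d:-2, e:-2; rest ⊤}

Merge at B2: IN[B2] = OUT[B1] = {a: ⊤, b: ⊤, c: ⊤, d: -2, e: ⊤, f: -2}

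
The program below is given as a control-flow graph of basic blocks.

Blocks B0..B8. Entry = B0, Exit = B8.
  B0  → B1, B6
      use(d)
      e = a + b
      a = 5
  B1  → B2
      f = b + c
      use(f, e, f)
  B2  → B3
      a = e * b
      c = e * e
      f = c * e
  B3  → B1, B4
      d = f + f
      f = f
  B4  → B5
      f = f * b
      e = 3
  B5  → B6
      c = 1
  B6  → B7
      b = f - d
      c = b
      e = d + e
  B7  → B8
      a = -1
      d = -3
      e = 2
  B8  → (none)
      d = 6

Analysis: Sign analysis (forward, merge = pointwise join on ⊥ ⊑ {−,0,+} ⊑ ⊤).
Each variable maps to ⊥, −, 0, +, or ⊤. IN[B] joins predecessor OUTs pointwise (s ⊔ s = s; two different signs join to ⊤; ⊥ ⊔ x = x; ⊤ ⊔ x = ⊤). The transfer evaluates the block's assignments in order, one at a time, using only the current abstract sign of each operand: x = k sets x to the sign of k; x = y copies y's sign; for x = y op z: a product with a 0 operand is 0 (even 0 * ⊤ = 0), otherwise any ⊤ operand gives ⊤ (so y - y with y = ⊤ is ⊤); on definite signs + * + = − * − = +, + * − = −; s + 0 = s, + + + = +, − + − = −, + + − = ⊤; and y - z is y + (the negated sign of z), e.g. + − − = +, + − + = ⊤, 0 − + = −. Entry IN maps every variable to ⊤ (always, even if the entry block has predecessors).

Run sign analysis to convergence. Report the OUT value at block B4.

Answer: {a: ⊤, b: ⊤, c: ⊤, d: ⊤, e: +, f: ⊤}

Working:
Converged values:
  B0:  IN=(all ⊤)  OUT={a:+; rest ⊤}
  B1:  IN=(all ⊤)  OUT=(all ⊤)
  B2:  IN=(all ⊤)  OUT=(all ⊤)
  B3:  IN=(all ⊤)  OUT=(all ⊤)
  B4:  IN=(all ⊤)  OUT={e:+; rest ⊤}
  B5:  IN={e:+; rest ⊤}  OUT={c:+, e:+; rest ⊤}
  B6:  IN=(all ⊤)  OUT=(all ⊤)
  B7:  IN=(all ⊤)  OUT={a:-, d:-, e:+; rest ⊤}
  B8:  IN={a:-, d:-, e:+; rest ⊤}  OUT={a:-, d:+, e:+; rest ⊤}

Merge at B4: IN[B4] = OUT[B3] = {a: ⊤, b: ⊤, c: ⊤, d: ⊤, e: ⊤, f: ⊤}
Applying B4's transfer function to that IN value gives OUT[B4] (row B4 above).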